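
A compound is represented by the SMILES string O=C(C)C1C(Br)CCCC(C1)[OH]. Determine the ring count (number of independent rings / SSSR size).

1

In SMILES, each pair of matching ring-closure digits denotes one ring-closing bond; the number of such bonds equals the number of independent rings.
Ring-closure bonds here: 1.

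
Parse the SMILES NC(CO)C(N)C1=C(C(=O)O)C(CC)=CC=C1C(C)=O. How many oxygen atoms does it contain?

4

Scan the SMILES for O atoms (remember two-letter symbols like Cl and Br are single atoms).
Oxygen count: 4.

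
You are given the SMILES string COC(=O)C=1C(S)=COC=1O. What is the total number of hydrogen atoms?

Walk through each heavy atom and fill implicit hydrogens from standard valence (C 4, N 3, O 2, S 2, halogen 1):
  atom 1: C, bond orders sum to 1 (valence 4) → 3 H
  atom 2: O, bond orders sum to 2 (valence 2) → 0 H
  atom 3: C, bond orders sum to 4 (valence 4) → 0 H
  atom 4: O, bond orders sum to 2 (valence 2) → 0 H
  atom 5: C, bond orders sum to 4 (valence 4) → 0 H
  atom 6: C, bond orders sum to 4 (valence 4) → 0 H
  atom 7: S, bond orders sum to 1 (valence 2) → 1 H
  atom 8: C, bond orders sum to 3 (valence 4) → 1 H
  atom 9: O, bond orders sum to 2 (valence 2) → 0 H
  atom 10: C, bond orders sum to 4 (valence 4) → 0 H
  atom 11: O, bond orders sum to 1 (valence 2) → 1 H
Total hydrogens: 6.

6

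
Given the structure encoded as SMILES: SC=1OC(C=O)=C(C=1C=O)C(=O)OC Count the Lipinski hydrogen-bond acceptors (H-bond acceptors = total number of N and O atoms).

5

N atoms: 0; O atoms: 5.
Lipinski HBA = 0 + 5 = 5.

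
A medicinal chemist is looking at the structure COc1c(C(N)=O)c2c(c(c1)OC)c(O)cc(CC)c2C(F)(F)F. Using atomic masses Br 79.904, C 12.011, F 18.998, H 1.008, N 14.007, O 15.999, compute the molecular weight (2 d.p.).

343.30 g/mol

First, the molecular formula is C16H16F3NO4 (counting implicit H from valence).
  C: 16 × 12.011 = 192.176
  F: 3 × 18.998 = 56.994
  H: 16 × 1.008 = 16.128
  N: 1 × 14.007 = 14.007
  O: 4 × 15.999 = 63.996
Sum: 16×12.011 + 3×18.998 + 16×1.008 + 1×14.007 + 4×15.999 = 343.301 → 343.30 g/mol.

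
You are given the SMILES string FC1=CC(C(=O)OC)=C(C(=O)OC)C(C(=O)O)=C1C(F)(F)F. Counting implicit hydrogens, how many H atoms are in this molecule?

Walk through each heavy atom and fill implicit hydrogens from standard valence (C 4, N 3, O 2, S 2, halogen 1):
  atom 1: F (halogen, monovalent) → 0 H
  atom 2: C, bond orders sum to 4 (valence 4) → 0 H
  atom 3: C, bond orders sum to 3 (valence 4) → 1 H
  atom 4: C, bond orders sum to 4 (valence 4) → 0 H
  atom 5: C, bond orders sum to 4 (valence 4) → 0 H
  atom 6: O, bond orders sum to 2 (valence 2) → 0 H
  atom 7: O, bond orders sum to 2 (valence 2) → 0 H
  atom 8: C, bond orders sum to 1 (valence 4) → 3 H
  atom 9: C, bond orders sum to 4 (valence 4) → 0 H
  atom 10: C, bond orders sum to 4 (valence 4) → 0 H
  atom 11: O, bond orders sum to 2 (valence 2) → 0 H
  atom 12: O, bond orders sum to 2 (valence 2) → 0 H
  atom 13: C, bond orders sum to 1 (valence 4) → 3 H
  atom 14: C, bond orders sum to 4 (valence 4) → 0 H
  atom 15: C, bond orders sum to 4 (valence 4) → 0 H
  atom 16: O, bond orders sum to 2 (valence 2) → 0 H
  atom 17: O, bond orders sum to 1 (valence 2) → 1 H
  atom 18: C, bond orders sum to 4 (valence 4) → 0 H
  atom 19: C, bond orders sum to 4 (valence 4) → 0 H
  atom 20: F (halogen, monovalent) → 0 H
  atom 21: F (halogen, monovalent) → 0 H
  atom 22: F (halogen, monovalent) → 0 H
Total hydrogens: 8.

8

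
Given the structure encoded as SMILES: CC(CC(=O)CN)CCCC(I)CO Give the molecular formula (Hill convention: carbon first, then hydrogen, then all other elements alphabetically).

Walk through each heavy atom and fill implicit hydrogens from standard valence (C 4, N 3, O 2, S 2, halogen 1):
  atom 1: C, bond orders sum to 1 (valence 4) → 3 H
  atom 2: C, bond orders sum to 3 (valence 4) → 1 H
  atom 3: C, bond orders sum to 2 (valence 4) → 2 H
  atom 4: C, bond orders sum to 4 (valence 4) → 0 H
  atom 5: O, bond orders sum to 2 (valence 2) → 0 H
  atom 6: C, bond orders sum to 2 (valence 4) → 2 H
  atom 7: N, bond orders sum to 1 (valence 3) → 2 H
  atom 8: C, bond orders sum to 2 (valence 4) → 2 H
  atom 9: C, bond orders sum to 2 (valence 4) → 2 H
  atom 10: C, bond orders sum to 2 (valence 4) → 2 H
  atom 11: C, bond orders sum to 3 (valence 4) → 1 H
  atom 12: I (halogen, monovalent) → 0 H
  atom 13: C, bond orders sum to 2 (valence 4) → 2 H
  atom 14: O, bond orders sum to 1 (valence 2) → 1 H
Totals → C:10, H:20, I:1, N:1, O:2.
In Hill order: C10H20INO2.

C10H20INO2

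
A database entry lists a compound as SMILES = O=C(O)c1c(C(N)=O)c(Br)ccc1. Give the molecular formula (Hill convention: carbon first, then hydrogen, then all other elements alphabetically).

Walk through each heavy atom and fill implicit hydrogens from standard valence (C 4, N 3, O 2, S 2, halogen 1); for lowercase aromatic atoms, an aromatic c carries 1 H when it has two neighbours and 0 H with three, and aromatic n carries 0 H:
  atom 1: O, bond orders sum to 2 (valence 2) → 0 H
  atom 2: C, bond orders sum to 4 (valence 4) → 0 H
  atom 3: O, bond orders sum to 1 (valence 2) → 1 H
  atom 4: aromatic c, 3 neighbours → 0 H
  atom 5: aromatic c, 3 neighbours → 0 H
  atom 6: C, bond orders sum to 4 (valence 4) → 0 H
  atom 7: N, bond orders sum to 1 (valence 3) → 2 H
  atom 8: O, bond orders sum to 2 (valence 2) → 0 H
  atom 9: aromatic c, 3 neighbours → 0 H
  atom 10: Br (halogen, monovalent) → 0 H
  atom 11: aromatic c, 2 neighbours → 1 H
  atom 12: aromatic c, 2 neighbours → 1 H
  atom 13: aromatic c, 2 neighbours → 1 H
Totals → C:8, H:6, Br:1, N:1, O:3.
In Hill order: C8H6BrNO3.

C8H6BrNO3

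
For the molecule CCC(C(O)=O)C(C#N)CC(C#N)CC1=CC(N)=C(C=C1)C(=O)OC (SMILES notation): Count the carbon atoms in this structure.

18

Count every carbon token in the SMILES (each C, including those in ring-closure positions and inside branches).
Carbon count: 18.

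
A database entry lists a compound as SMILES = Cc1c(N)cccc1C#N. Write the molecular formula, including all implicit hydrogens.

Walk through each heavy atom and fill implicit hydrogens from standard valence (C 4, N 3, O 2, S 2, halogen 1); for lowercase aromatic atoms, an aromatic c carries 1 H when it has two neighbours and 0 H with three, and aromatic n carries 0 H:
  atom 1: C, bond orders sum to 1 (valence 4) → 3 H
  atom 2: aromatic c, 3 neighbours → 0 H
  atom 3: aromatic c, 3 neighbours → 0 H
  atom 4: N, bond orders sum to 1 (valence 3) → 2 H
  atom 5: aromatic c, 2 neighbours → 1 H
  atom 6: aromatic c, 2 neighbours → 1 H
  atom 7: aromatic c, 2 neighbours → 1 H
  atom 8: aromatic c, 3 neighbours → 0 H
  atom 9: C, bond orders sum to 4 (valence 4) → 0 H
  atom 10: N, bond orders sum to 3 (valence 3) → 0 H
Totals → C:8, H:8, N:2.

C8H8N2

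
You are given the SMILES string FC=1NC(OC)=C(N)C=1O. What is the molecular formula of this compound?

C5H7FN2O2

Walk through each heavy atom and fill implicit hydrogens from standard valence (C 4, N 3, O 2, S 2, halogen 1):
  atom 1: F (halogen, monovalent) → 0 H
  atom 2: C, bond orders sum to 4 (valence 4) → 0 H
  atom 3: N, bond orders sum to 2 (valence 3) → 1 H
  atom 4: C, bond orders sum to 4 (valence 4) → 0 H
  atom 5: O, bond orders sum to 2 (valence 2) → 0 H
  atom 6: C, bond orders sum to 1 (valence 4) → 3 H
  atom 7: C, bond orders sum to 4 (valence 4) → 0 H
  atom 8: N, bond orders sum to 1 (valence 3) → 2 H
  atom 9: C, bond orders sum to 4 (valence 4) → 0 H
  atom 10: O, bond orders sum to 1 (valence 2) → 1 H
Totals → C:5, H:7, F:1, N:2, O:2.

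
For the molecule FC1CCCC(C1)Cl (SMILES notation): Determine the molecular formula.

C6H10ClF

Walk through each heavy atom and fill implicit hydrogens from standard valence (C 4, N 3, O 2, S 2, halogen 1):
  atom 1: F (halogen, monovalent) → 0 H
  atom 2: C, bond orders sum to 3 (valence 4) → 1 H
  atom 3: C, bond orders sum to 2 (valence 4) → 2 H
  atom 4: C, bond orders sum to 2 (valence 4) → 2 H
  atom 5: C, bond orders sum to 2 (valence 4) → 2 H
  atom 6: C, bond orders sum to 3 (valence 4) → 1 H
  atom 7: C, bond orders sum to 2 (valence 4) → 2 H
  atom 8: Cl (halogen, monovalent) → 0 H
Totals → C:6, H:10, Cl:1, F:1.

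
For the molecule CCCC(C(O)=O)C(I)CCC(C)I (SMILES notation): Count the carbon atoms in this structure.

Count every carbon token in the SMILES (each C, including those in ring-closure positions and inside branches).
Carbon count: 10.

10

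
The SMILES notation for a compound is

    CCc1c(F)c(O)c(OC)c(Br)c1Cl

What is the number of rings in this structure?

In SMILES, each pair of matching ring-closure digits denotes one ring-closing bond; the number of such bonds equals the number of independent rings.
Ring-closure bonds here: 1.

1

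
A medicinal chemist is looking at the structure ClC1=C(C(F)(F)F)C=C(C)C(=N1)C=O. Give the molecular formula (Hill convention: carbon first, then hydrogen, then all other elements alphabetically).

Walk through each heavy atom and fill implicit hydrogens from standard valence (C 4, N 3, O 2, S 2, halogen 1):
  atom 1: Cl (halogen, monovalent) → 0 H
  atom 2: C, bond orders sum to 4 (valence 4) → 0 H
  atom 3: C, bond orders sum to 4 (valence 4) → 0 H
  atom 4: C, bond orders sum to 4 (valence 4) → 0 H
  atom 5: F (halogen, monovalent) → 0 H
  atom 6: F (halogen, monovalent) → 0 H
  atom 7: F (halogen, monovalent) → 0 H
  atom 8: C, bond orders sum to 3 (valence 4) → 1 H
  atom 9: C, bond orders sum to 4 (valence 4) → 0 H
  atom 10: C, bond orders sum to 1 (valence 4) → 3 H
  atom 11: C, bond orders sum to 4 (valence 4) → 0 H
  atom 12: N, bond orders sum to 3 (valence 3) → 0 H
  atom 13: C, bond orders sum to 3 (valence 4) → 1 H
  atom 14: O, bond orders sum to 2 (valence 2) → 0 H
Totals → C:8, H:5, Cl:1, F:3, N:1, O:1.
In Hill order: C8H5ClF3NO.

C8H5ClF3NO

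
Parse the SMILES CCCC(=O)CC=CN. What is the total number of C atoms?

7

Count every carbon token in the SMILES (each C, including those in ring-closure positions and inside branches).
Carbon count: 7.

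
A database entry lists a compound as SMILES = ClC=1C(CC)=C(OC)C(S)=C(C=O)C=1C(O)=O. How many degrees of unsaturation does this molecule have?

6

Molecular formula: C11H11ClO4S.
DoU = (2C + 2 + N − H − X) / 2, where X is the halogen count and O/S are ignored.
    = (2·11 + 2 + 0 − 11 − 1) / 2 = 12 / 2 = 6.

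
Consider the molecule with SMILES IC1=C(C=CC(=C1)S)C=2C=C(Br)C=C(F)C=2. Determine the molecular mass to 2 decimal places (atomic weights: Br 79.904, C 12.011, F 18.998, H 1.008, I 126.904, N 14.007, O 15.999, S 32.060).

First, the molecular formula is C12H7BrFIS (counting implicit H from valence).
  Br: 1 × 79.904 = 79.904
  C: 12 × 12.011 = 144.132
  F: 1 × 18.998 = 18.998
  H: 7 × 1.008 = 7.056
  I: 1 × 126.904 = 126.904
  S: 1 × 32.060 = 32.060
Sum: 1×79.904 + 12×12.011 + 1×18.998 + 7×1.008 + 1×126.904 + 1×32.060 = 409.054 → 409.05 g/mol.

409.05 g/mol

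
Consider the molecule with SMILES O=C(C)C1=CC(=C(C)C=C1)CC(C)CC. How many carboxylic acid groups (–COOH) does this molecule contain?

Scan the SMILES for the carboxylic acid motif — none present.
Groups that are present: 1 ketone.

0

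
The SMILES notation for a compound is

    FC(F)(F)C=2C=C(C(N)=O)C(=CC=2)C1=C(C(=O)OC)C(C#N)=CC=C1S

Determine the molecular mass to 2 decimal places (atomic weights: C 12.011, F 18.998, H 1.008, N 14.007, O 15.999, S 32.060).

380.34 g/mol

First, the molecular formula is C17H11F3N2O3S (counting implicit H from valence).
  C: 17 × 12.011 = 204.187
  F: 3 × 18.998 = 56.994
  H: 11 × 1.008 = 11.088
  N: 2 × 14.007 = 28.014
  O: 3 × 15.999 = 47.997
  S: 1 × 32.060 = 32.060
Sum: 17×12.011 + 3×18.998 + 11×1.008 + 2×14.007 + 3×15.999 + 1×32.060 = 380.340 → 380.34 g/mol.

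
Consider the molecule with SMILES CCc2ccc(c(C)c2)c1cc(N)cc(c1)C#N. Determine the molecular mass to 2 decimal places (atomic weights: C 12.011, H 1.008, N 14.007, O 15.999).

First, the molecular formula is C16H16N2 (counting implicit H from valence).
  C: 16 × 12.011 = 192.176
  H: 16 × 1.008 = 16.128
  N: 2 × 14.007 = 28.014
Sum: 16×12.011 + 16×1.008 + 2×14.007 = 236.318 → 236.32 g/mol.

236.32 g/mol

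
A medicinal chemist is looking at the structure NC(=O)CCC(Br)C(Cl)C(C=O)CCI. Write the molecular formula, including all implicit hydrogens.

C9H14BrClINO2

Walk through each heavy atom and fill implicit hydrogens from standard valence (C 4, N 3, O 2, S 2, halogen 1):
  atom 1: N, bond orders sum to 1 (valence 3) → 2 H
  atom 2: C, bond orders sum to 4 (valence 4) → 0 H
  atom 3: O, bond orders sum to 2 (valence 2) → 0 H
  atom 4: C, bond orders sum to 2 (valence 4) → 2 H
  atom 5: C, bond orders sum to 2 (valence 4) → 2 H
  atom 6: C, bond orders sum to 3 (valence 4) → 1 H
  atom 7: Br (halogen, monovalent) → 0 H
  atom 8: C, bond orders sum to 3 (valence 4) → 1 H
  atom 9: Cl (halogen, monovalent) → 0 H
  atom 10: C, bond orders sum to 3 (valence 4) → 1 H
  atom 11: C, bond orders sum to 3 (valence 4) → 1 H
  atom 12: O, bond orders sum to 2 (valence 2) → 0 H
  atom 13: C, bond orders sum to 2 (valence 4) → 2 H
  atom 14: C, bond orders sum to 2 (valence 4) → 2 H
  atom 15: I (halogen, monovalent) → 0 H
Totals → C:9, H:14, Br:1, Cl:1, I:1, N:1, O:2.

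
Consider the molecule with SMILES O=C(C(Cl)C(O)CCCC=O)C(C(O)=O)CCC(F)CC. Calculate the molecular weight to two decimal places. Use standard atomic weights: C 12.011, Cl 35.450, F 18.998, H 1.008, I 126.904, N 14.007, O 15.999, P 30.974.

324.77 g/mol

First, the molecular formula is C14H22ClFO5 (counting implicit H from valence).
  C: 14 × 12.011 = 168.154
  Cl: 1 × 35.450 = 35.450
  F: 1 × 18.998 = 18.998
  H: 22 × 1.008 = 22.176
  O: 5 × 15.999 = 79.995
Sum: 14×12.011 + 1×35.450 + 1×18.998 + 22×1.008 + 5×15.999 = 324.773 → 324.77 g/mol.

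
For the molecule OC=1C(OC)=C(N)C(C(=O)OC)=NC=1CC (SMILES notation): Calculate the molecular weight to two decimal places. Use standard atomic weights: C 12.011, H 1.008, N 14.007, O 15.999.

First, the molecular formula is C10H14N2O4 (counting implicit H from valence).
  C: 10 × 12.011 = 120.110
  H: 14 × 1.008 = 14.112
  N: 2 × 14.007 = 28.014
  O: 4 × 15.999 = 63.996
Sum: 10×12.011 + 14×1.008 + 2×14.007 + 4×15.999 = 226.232 → 226.23 g/mol.

226.23 g/mol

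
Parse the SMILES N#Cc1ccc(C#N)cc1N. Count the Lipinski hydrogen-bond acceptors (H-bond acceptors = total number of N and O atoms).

3

N atoms: 3; O atoms: 0.
Lipinski HBA = 3 + 0 = 3.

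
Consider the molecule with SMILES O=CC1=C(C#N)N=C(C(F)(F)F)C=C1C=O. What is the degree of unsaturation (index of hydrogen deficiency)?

Degree of unsaturation = (number of rings) + (number of π bonds).
Ring closures in the SMILES: 1.
π bonds: 5 double bonds (each 1 DoU), 1 triple bond (each 2 DoU) → 7 DoU from unsaturation.
Total DoU = 1 + 7 = 8.

8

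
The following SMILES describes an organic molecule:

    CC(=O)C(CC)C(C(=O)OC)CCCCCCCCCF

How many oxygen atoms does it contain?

Scan the SMILES for O atoms (remember two-letter symbols like Cl and Br are single atoms).
Oxygen count: 3.

3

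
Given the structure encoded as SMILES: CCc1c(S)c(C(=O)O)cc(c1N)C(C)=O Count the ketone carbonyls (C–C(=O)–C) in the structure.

1

The ketone motif appears at heavy-atom position 14 in the SMILES.
Other groups present: 1 carboxylic acid, 1 primary amine, 1 thiol.
Ketone count: 1.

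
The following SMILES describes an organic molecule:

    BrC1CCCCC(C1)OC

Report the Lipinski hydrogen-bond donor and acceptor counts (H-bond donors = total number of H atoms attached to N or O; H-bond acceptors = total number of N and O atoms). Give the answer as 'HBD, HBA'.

0, 1

Donors: find every N or O and count the H atoms it carries.
  atom 9 (O): bond orders sum to 2 → 0 H
Lipinski HBD = 0.
Acceptors: N atoms = 0, O atoms = 1 → HBA = 1.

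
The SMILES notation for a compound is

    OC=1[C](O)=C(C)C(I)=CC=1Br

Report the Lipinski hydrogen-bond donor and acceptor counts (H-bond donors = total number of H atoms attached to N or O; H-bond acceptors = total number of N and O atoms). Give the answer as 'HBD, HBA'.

Donors: find every N or O and count the H atoms it carries.
  atom 1 (O): bond orders sum to 1 → 1 H
  atom 4 (O): bond orders sum to 1 → 1 H
Lipinski HBD = 2.
Acceptors: N atoms = 0, O atoms = 2 → HBA = 2.

2, 2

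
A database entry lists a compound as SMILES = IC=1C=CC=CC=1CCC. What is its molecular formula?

C9H11I

Walk through each heavy atom and fill implicit hydrogens from standard valence (C 4, N 3, O 2, S 2, halogen 1):
  atom 1: I (halogen, monovalent) → 0 H
  atom 2: C, bond orders sum to 4 (valence 4) → 0 H
  atom 3: C, bond orders sum to 3 (valence 4) → 1 H
  atom 4: C, bond orders sum to 3 (valence 4) → 1 H
  atom 5: C, bond orders sum to 3 (valence 4) → 1 H
  atom 6: C, bond orders sum to 3 (valence 4) → 1 H
  atom 7: C, bond orders sum to 4 (valence 4) → 0 H
  atom 8: C, bond orders sum to 2 (valence 4) → 2 H
  atom 9: C, bond orders sum to 2 (valence 4) → 2 H
  atom 10: C, bond orders sum to 1 (valence 4) → 3 H
Totals → C:9, H:11, I:1.
In Hill order: C9H11I.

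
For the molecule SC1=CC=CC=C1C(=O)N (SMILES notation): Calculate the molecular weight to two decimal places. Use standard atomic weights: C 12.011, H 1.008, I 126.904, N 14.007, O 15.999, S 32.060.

153.20 g/mol

First, the molecular formula is C7H7NOS (counting implicit H from valence).
  C: 7 × 12.011 = 84.077
  H: 7 × 1.008 = 7.056
  N: 1 × 14.007 = 14.007
  O: 1 × 15.999 = 15.999
  S: 1 × 32.060 = 32.060
Sum: 7×12.011 + 7×1.008 + 1×14.007 + 1×15.999 + 1×32.060 = 153.199 → 153.20 g/mol.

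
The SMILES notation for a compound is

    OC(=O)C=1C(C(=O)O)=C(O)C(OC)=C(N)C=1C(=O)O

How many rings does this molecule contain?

In SMILES, each pair of matching ring-closure digits denotes one ring-closing bond; the number of such bonds equals the number of independent rings.
Ring-closure bonds here: 1.

1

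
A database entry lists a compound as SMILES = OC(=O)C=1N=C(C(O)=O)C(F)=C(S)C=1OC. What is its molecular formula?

C8H6FNO5S

Walk through each heavy atom and fill implicit hydrogens from standard valence (C 4, N 3, O 2, S 2, halogen 1):
  atom 1: O, bond orders sum to 1 (valence 2) → 1 H
  atom 2: C, bond orders sum to 4 (valence 4) → 0 H
  atom 3: O, bond orders sum to 2 (valence 2) → 0 H
  atom 4: C, bond orders sum to 4 (valence 4) → 0 H
  atom 5: N, bond orders sum to 3 (valence 3) → 0 H
  atom 6: C, bond orders sum to 4 (valence 4) → 0 H
  atom 7: C, bond orders sum to 4 (valence 4) → 0 H
  atom 8: O, bond orders sum to 1 (valence 2) → 1 H
  atom 9: O, bond orders sum to 2 (valence 2) → 0 H
  atom 10: C, bond orders sum to 4 (valence 4) → 0 H
  atom 11: F (halogen, monovalent) → 0 H
  atom 12: C, bond orders sum to 4 (valence 4) → 0 H
  atom 13: S, bond orders sum to 1 (valence 2) → 1 H
  atom 14: C, bond orders sum to 4 (valence 4) → 0 H
  atom 15: O, bond orders sum to 2 (valence 2) → 0 H
  atom 16: C, bond orders sum to 1 (valence 4) → 3 H
Totals → C:8, H:6, F:1, N:1, O:5, S:1.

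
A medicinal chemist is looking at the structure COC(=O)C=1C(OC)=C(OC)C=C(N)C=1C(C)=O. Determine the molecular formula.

C12H15NO5

Walk through each heavy atom and fill implicit hydrogens from standard valence (C 4, N 3, O 2, S 2, halogen 1):
  atom 1: C, bond orders sum to 1 (valence 4) → 3 H
  atom 2: O, bond orders sum to 2 (valence 2) → 0 H
  atom 3: C, bond orders sum to 4 (valence 4) → 0 H
  atom 4: O, bond orders sum to 2 (valence 2) → 0 H
  atom 5: C, bond orders sum to 4 (valence 4) → 0 H
  atom 6: C, bond orders sum to 4 (valence 4) → 0 H
  atom 7: O, bond orders sum to 2 (valence 2) → 0 H
  atom 8: C, bond orders sum to 1 (valence 4) → 3 H
  atom 9: C, bond orders sum to 4 (valence 4) → 0 H
  atom 10: O, bond orders sum to 2 (valence 2) → 0 H
  atom 11: C, bond orders sum to 1 (valence 4) → 3 H
  atom 12: C, bond orders sum to 3 (valence 4) → 1 H
  atom 13: C, bond orders sum to 4 (valence 4) → 0 H
  atom 14: N, bond orders sum to 1 (valence 3) → 2 H
  atom 15: C, bond orders sum to 4 (valence 4) → 0 H
  atom 16: C, bond orders sum to 4 (valence 4) → 0 H
  atom 17: C, bond orders sum to 1 (valence 4) → 3 H
  atom 18: O, bond orders sum to 2 (valence 2) → 0 H
Totals → C:12, H:15, N:1, O:5.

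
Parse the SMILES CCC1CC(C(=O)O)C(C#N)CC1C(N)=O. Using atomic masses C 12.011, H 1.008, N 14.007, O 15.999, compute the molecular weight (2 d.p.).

224.26 g/mol

First, the molecular formula is C11H16N2O3 (counting implicit H from valence).
  C: 11 × 12.011 = 132.121
  H: 16 × 1.008 = 16.128
  N: 2 × 14.007 = 28.014
  O: 3 × 15.999 = 47.997
Sum: 11×12.011 + 16×1.008 + 2×14.007 + 3×15.999 = 224.260 → 224.26 g/mol.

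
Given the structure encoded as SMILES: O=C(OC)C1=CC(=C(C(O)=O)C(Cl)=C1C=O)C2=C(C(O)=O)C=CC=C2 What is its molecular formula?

Walk through each heavy atom and fill implicit hydrogens from standard valence (C 4, N 3, O 2, S 2, halogen 1):
  atom 1: O, bond orders sum to 2 (valence 2) → 0 H
  atom 2: C, bond orders sum to 4 (valence 4) → 0 H
  atom 3: O, bond orders sum to 2 (valence 2) → 0 H
  atom 4: C, bond orders sum to 1 (valence 4) → 3 H
  atom 5: C, bond orders sum to 4 (valence 4) → 0 H
  atom 6: C, bond orders sum to 3 (valence 4) → 1 H
  atom 7: C, bond orders sum to 4 (valence 4) → 0 H
  atom 8: C, bond orders sum to 4 (valence 4) → 0 H
  atom 9: C, bond orders sum to 4 (valence 4) → 0 H
  atom 10: O, bond orders sum to 1 (valence 2) → 1 H
  atom 11: O, bond orders sum to 2 (valence 2) → 0 H
  atom 12: C, bond orders sum to 4 (valence 4) → 0 H
  atom 13: Cl (halogen, monovalent) → 0 H
  atom 14: C, bond orders sum to 4 (valence 4) → 0 H
  atom 15: C, bond orders sum to 3 (valence 4) → 1 H
  atom 16: O, bond orders sum to 2 (valence 2) → 0 H
  atom 17: C, bond orders sum to 4 (valence 4) → 0 H
  atom 18: C, bond orders sum to 4 (valence 4) → 0 H
  atom 19: C, bond orders sum to 4 (valence 4) → 0 H
  atom 20: O, bond orders sum to 1 (valence 2) → 1 H
  atom 21: O, bond orders sum to 2 (valence 2) → 0 H
  atom 22: C, bond orders sum to 3 (valence 4) → 1 H
  atom 23: C, bond orders sum to 3 (valence 4) → 1 H
  atom 24: C, bond orders sum to 3 (valence 4) → 1 H
  atom 25: C, bond orders sum to 3 (valence 4) → 1 H
Totals → C:17, H:11, Cl:1, O:7.
In Hill order: C17H11ClO7.

C17H11ClO7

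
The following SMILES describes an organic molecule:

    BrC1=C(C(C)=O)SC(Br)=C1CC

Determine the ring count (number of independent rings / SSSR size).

1

In SMILES, each pair of matching ring-closure digits denotes one ring-closing bond; the number of such bonds equals the number of independent rings.
Ring-closure bonds here: 1.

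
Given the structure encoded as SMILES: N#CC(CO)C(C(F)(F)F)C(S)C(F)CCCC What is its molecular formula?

C11H17F4NOS

Walk through each heavy atom and fill implicit hydrogens from standard valence (C 4, N 3, O 2, S 2, halogen 1):
  atom 1: N, bond orders sum to 3 (valence 3) → 0 H
  atom 2: C, bond orders sum to 4 (valence 4) → 0 H
  atom 3: C, bond orders sum to 3 (valence 4) → 1 H
  atom 4: C, bond orders sum to 2 (valence 4) → 2 H
  atom 5: O, bond orders sum to 1 (valence 2) → 1 H
  atom 6: C, bond orders sum to 3 (valence 4) → 1 H
  atom 7: C, bond orders sum to 4 (valence 4) → 0 H
  atom 8: F (halogen, monovalent) → 0 H
  atom 9: F (halogen, monovalent) → 0 H
  atom 10: F (halogen, monovalent) → 0 H
  atom 11: C, bond orders sum to 3 (valence 4) → 1 H
  atom 12: S, bond orders sum to 1 (valence 2) → 1 H
  atom 13: C, bond orders sum to 3 (valence 4) → 1 H
  atom 14: F (halogen, monovalent) → 0 H
  atom 15: C, bond orders sum to 2 (valence 4) → 2 H
  atom 16: C, bond orders sum to 2 (valence 4) → 2 H
  atom 17: C, bond orders sum to 2 (valence 4) → 2 H
  atom 18: C, bond orders sum to 1 (valence 4) → 3 H
Totals → C:11, H:17, F:4, N:1, O:1, S:1.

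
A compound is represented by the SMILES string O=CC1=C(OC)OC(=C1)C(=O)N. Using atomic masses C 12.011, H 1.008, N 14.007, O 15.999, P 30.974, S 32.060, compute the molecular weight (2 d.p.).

First, the molecular formula is C7H7NO4 (counting implicit H from valence).
  C: 7 × 12.011 = 84.077
  H: 7 × 1.008 = 7.056
  N: 1 × 14.007 = 14.007
  O: 4 × 15.999 = 63.996
Sum: 7×12.011 + 7×1.008 + 1×14.007 + 4×15.999 = 169.136 → 169.14 g/mol.

169.14 g/mol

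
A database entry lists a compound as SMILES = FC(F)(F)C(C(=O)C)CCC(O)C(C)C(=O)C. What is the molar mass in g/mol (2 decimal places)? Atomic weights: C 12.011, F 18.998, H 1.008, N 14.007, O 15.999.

First, the molecular formula is C11H17F3O3 (counting implicit H from valence).
  C: 11 × 12.011 = 132.121
  F: 3 × 18.998 = 56.994
  H: 17 × 1.008 = 17.136
  O: 3 × 15.999 = 47.997
Sum: 11×12.011 + 3×18.998 + 17×1.008 + 3×15.999 = 254.248 → 254.25 g/mol.

254.25 g/mol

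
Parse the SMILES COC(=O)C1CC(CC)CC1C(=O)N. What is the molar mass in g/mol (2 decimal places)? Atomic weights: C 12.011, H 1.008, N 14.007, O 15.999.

199.25 g/mol

First, the molecular formula is C10H17NO3 (counting implicit H from valence).
  C: 10 × 12.011 = 120.110
  H: 17 × 1.008 = 17.136
  N: 1 × 14.007 = 14.007
  O: 3 × 15.999 = 47.997
Sum: 10×12.011 + 17×1.008 + 1×14.007 + 3×15.999 = 199.250 → 199.25 g/mol.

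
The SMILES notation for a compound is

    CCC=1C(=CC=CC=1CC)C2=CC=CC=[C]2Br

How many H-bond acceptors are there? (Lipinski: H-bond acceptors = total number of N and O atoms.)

0

N atoms: 0; O atoms: 0.
Lipinski HBA = 0 + 0 = 0.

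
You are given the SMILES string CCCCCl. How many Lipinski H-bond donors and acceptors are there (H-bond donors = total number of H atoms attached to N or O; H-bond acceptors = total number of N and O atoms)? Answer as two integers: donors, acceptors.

Donors: find every N or O and count the H atoms it carries.
  (no N or O atoms present)
Lipinski HBD = 0.
Acceptors: N atoms = 0, O atoms = 0 → HBA = 0.

0, 0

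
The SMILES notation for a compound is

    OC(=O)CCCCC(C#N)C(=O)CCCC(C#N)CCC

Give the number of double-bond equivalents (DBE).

Degree of unsaturation = (number of rings) + (number of π bonds).
Ring closures in the SMILES: 0.
π bonds: 2 double bonds (each 1 DoU), 2 triple bonds (each 2 DoU) → 6 DoU from unsaturation.
Total DoU = 0 + 6 = 6.

6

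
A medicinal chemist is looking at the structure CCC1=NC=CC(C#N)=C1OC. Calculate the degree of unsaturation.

Degree of unsaturation = (number of rings) + (number of π bonds).
Ring closures in the SMILES: 1.
π bonds: 3 double bonds (each 1 DoU), 1 triple bond (each 2 DoU) → 5 DoU from unsaturation.
Total DoU = 1 + 5 = 6.

6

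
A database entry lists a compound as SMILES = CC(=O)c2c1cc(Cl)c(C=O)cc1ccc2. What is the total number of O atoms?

Scan the SMILES for O atoms (remember two-letter symbols like Cl and Br are single atoms).
Oxygen count: 2.

2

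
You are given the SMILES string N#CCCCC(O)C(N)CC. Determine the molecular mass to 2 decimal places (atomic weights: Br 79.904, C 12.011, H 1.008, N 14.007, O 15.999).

156.23 g/mol

First, the molecular formula is C8H16N2O (counting implicit H from valence).
  C: 8 × 12.011 = 96.088
  H: 16 × 1.008 = 16.128
  N: 2 × 14.007 = 28.014
  O: 1 × 15.999 = 15.999
Sum: 8×12.011 + 16×1.008 + 2×14.007 + 1×15.999 = 156.229 → 156.23 g/mol.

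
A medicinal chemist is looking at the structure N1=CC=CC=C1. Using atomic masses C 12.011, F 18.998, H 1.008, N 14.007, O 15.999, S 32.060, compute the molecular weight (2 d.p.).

79.10 g/mol

First, the molecular formula is C5H5N (counting implicit H from valence).
  C: 5 × 12.011 = 60.055
  H: 5 × 1.008 = 5.040
  N: 1 × 14.007 = 14.007
Sum: 5×12.011 + 5×1.008 + 1×14.007 = 79.102 → 79.10 g/mol.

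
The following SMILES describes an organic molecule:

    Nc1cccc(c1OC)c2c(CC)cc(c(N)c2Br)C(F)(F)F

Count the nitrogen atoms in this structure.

Scan the SMILES for N atoms (remember two-letter symbols like Cl and Br are single atoms).
Nitrogen count: 2.

2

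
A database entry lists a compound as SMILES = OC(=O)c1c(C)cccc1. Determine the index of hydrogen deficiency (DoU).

5

Molecular formula: C8H8O2.
DoU = (2C + 2 + N − H − X) / 2, where X is the halogen count and O/S are ignored.
    = (2·8 + 2 + 0 − 8 − 0) / 2 = 10 / 2 = 5.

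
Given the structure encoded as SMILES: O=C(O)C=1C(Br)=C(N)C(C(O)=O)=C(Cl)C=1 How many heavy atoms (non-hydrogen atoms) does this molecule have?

15

Every atom symbol written in the SMILES (organic subset) is one heavy atom; implicit H are not written.
Heavy atoms by element → Br:1, C:8, Cl:1, N:1, O:4.
Total: 15.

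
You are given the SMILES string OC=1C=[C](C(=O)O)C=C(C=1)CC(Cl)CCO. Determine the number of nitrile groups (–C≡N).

Scan the SMILES for the nitrile motif — none present.
Groups that are present: 1 carboxylic acid, 2 hydroxyl.

0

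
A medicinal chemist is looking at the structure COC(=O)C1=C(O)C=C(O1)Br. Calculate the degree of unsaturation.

Degree of unsaturation = (number of rings) + (number of π bonds).
Ring closures in the SMILES: 1.
π bonds: 3 double bonds (each 1 DoU) → 3 DoU from unsaturation.
Total DoU = 1 + 3 = 4.

4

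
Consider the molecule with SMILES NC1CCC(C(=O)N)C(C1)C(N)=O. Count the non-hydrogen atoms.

Every atom symbol written in the SMILES (organic subset) is one heavy atom; implicit H are not written.
Heavy atoms by element → C:8, N:3, O:2.
Total: 13.

13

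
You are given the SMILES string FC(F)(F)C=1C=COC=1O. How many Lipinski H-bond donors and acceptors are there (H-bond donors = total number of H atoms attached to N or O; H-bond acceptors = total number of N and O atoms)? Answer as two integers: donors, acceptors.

1, 2

Donors: find every N or O and count the H atoms it carries.
  atom 8 (O): bond orders sum to 2 → 0 H
  atom 10 (O): bond orders sum to 1 → 1 H
Lipinski HBD = 1.
Acceptors: N atoms = 0, O atoms = 2 → HBA = 2.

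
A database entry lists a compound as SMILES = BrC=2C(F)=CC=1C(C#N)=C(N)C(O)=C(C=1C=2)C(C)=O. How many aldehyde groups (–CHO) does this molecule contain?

0

Scan the SMILES for the aldehyde motif — none present.
Groups that are present: 1 hydroxyl, 1 ketone, 1 nitrile, 1 primary amine.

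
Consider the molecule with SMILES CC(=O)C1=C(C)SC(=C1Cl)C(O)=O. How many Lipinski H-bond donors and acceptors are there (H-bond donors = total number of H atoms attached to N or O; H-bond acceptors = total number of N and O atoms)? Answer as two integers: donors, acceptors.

Donors: find every N or O and count the H atoms it carries.
  atom 3 (O): bond orders sum to 2 → 0 H
  atom 12 (O): bond orders sum to 1 → 1 H
  atom 13 (O): bond orders sum to 2 → 0 H
Lipinski HBD = 1.
Acceptors: N atoms = 0, O atoms = 3 → HBA = 3.

1, 3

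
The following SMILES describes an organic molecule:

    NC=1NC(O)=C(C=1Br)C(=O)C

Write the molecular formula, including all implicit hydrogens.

Walk through each heavy atom and fill implicit hydrogens from standard valence (C 4, N 3, O 2, S 2, halogen 1):
  atom 1: N, bond orders sum to 1 (valence 3) → 2 H
  atom 2: C, bond orders sum to 4 (valence 4) → 0 H
  atom 3: N, bond orders sum to 2 (valence 3) → 1 H
  atom 4: C, bond orders sum to 4 (valence 4) → 0 H
  atom 5: O, bond orders sum to 1 (valence 2) → 1 H
  atom 6: C, bond orders sum to 4 (valence 4) → 0 H
  atom 7: C, bond orders sum to 4 (valence 4) → 0 H
  atom 8: Br (halogen, monovalent) → 0 H
  atom 9: C, bond orders sum to 4 (valence 4) → 0 H
  atom 10: O, bond orders sum to 2 (valence 2) → 0 H
  atom 11: C, bond orders sum to 1 (valence 4) → 3 H
Totals → C:6, H:7, Br:1, N:2, O:2.

C6H7BrN2O2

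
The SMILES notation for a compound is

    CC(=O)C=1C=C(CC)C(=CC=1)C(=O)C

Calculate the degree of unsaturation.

6

Molecular formula: C12H14O2.
DoU = (2C + 2 + N − H − X) / 2, where X is the halogen count and O/S are ignored.
    = (2·12 + 2 + 0 − 14 − 0) / 2 = 12 / 2 = 6.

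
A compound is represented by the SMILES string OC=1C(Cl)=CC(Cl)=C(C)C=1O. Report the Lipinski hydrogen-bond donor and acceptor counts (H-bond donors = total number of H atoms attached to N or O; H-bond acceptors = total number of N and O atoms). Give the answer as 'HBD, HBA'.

2, 2

Donors: find every N or O and count the H atoms it carries.
  atom 1 (O): bond orders sum to 1 → 1 H
  atom 11 (O): bond orders sum to 1 → 1 H
Lipinski HBD = 2.
Acceptors: N atoms = 0, O atoms = 2 → HBA = 2.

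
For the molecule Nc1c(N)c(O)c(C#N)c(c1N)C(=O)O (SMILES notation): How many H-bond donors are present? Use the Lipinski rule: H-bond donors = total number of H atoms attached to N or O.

8

Donors: find every N or O and count the H atoms it carries.
  atom 1 (N): bond orders sum to 1 → 2 H
  atom 4 (N): bond orders sum to 1 → 2 H
  atom 6 (O): bond orders sum to 1 → 1 H
  atom 9 (N): bond orders sum to 3 → 0 H
  atom 12 (N): bond orders sum to 1 → 2 H
  atom 14 (O): bond orders sum to 2 → 0 H
  atom 15 (O): bond orders sum to 1 → 1 H
Lipinski HBD = 8.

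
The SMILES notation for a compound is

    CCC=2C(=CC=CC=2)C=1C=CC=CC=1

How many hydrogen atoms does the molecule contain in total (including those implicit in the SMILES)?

14

Walk through each heavy atom and fill implicit hydrogens from standard valence (C 4, N 3, O 2, S 2, halogen 1):
  atom 1: C, bond orders sum to 1 (valence 4) → 3 H
  atom 2: C, bond orders sum to 2 (valence 4) → 2 H
  atom 3: C, bond orders sum to 4 (valence 4) → 0 H
  atom 4: C, bond orders sum to 4 (valence 4) → 0 H
  atom 5: C, bond orders sum to 3 (valence 4) → 1 H
  atom 6: C, bond orders sum to 3 (valence 4) → 1 H
  atom 7: C, bond orders sum to 3 (valence 4) → 1 H
  atom 8: C, bond orders sum to 3 (valence 4) → 1 H
  atom 9: C, bond orders sum to 4 (valence 4) → 0 H
  atom 10: C, bond orders sum to 3 (valence 4) → 1 H
  atom 11: C, bond orders sum to 3 (valence 4) → 1 H
  atom 12: C, bond orders sum to 3 (valence 4) → 1 H
  atom 13: C, bond orders sum to 3 (valence 4) → 1 H
  atom 14: C, bond orders sum to 3 (valence 4) → 1 H
Total hydrogens: 14.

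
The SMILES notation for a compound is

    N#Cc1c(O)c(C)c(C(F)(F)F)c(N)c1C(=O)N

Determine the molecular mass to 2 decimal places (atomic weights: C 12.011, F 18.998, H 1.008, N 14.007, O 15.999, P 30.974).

259.19 g/mol

First, the molecular formula is C10H8F3N3O2 (counting implicit H from valence).
  C: 10 × 12.011 = 120.110
  F: 3 × 18.998 = 56.994
  H: 8 × 1.008 = 8.064
  N: 3 × 14.007 = 42.021
  O: 2 × 15.999 = 31.998
Sum: 10×12.011 + 3×18.998 + 8×1.008 + 3×14.007 + 2×15.999 = 259.187 → 259.19 g/mol.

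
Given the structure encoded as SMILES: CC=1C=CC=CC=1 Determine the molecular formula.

C7H8

Walk through each heavy atom and fill implicit hydrogens from standard valence (C 4, N 3, O 2, S 2, halogen 1):
  atom 1: C, bond orders sum to 1 (valence 4) → 3 H
  atom 2: C, bond orders sum to 4 (valence 4) → 0 H
  atom 3: C, bond orders sum to 3 (valence 4) → 1 H
  atom 4: C, bond orders sum to 3 (valence 4) → 1 H
  atom 5: C, bond orders sum to 3 (valence 4) → 1 H
  atom 6: C, bond orders sum to 3 (valence 4) → 1 H
  atom 7: C, bond orders sum to 3 (valence 4) → 1 H
Totals → C:7, H:8.
In Hill order: C7H8.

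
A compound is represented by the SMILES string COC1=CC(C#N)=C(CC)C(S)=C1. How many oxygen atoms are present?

Scan the SMILES for O atoms (remember two-letter symbols like Cl and Br are single atoms).
Oxygen count: 1.

1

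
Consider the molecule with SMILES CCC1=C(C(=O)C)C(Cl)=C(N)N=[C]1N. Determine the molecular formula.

Walk through each heavy atom and fill implicit hydrogens from standard valence (C 4, N 3, O 2, S 2, halogen 1):
  atom 1: C, bond orders sum to 1 (valence 4) → 3 H
  atom 2: C, bond orders sum to 2 (valence 4) → 2 H
  atom 3: C, bond orders sum to 4 (valence 4) → 0 H
  atom 4: C, bond orders sum to 4 (valence 4) → 0 H
  atom 5: C, bond orders sum to 4 (valence 4) → 0 H
  atom 6: O, bond orders sum to 2 (valence 2) → 0 H
  atom 7: C, bond orders sum to 1 (valence 4) → 3 H
  atom 8: C, bond orders sum to 4 (valence 4) → 0 H
  atom 9: Cl (halogen, monovalent) → 0 H
  atom 10: C, bond orders sum to 4 (valence 4) → 0 H
  atom 11: N, bond orders sum to 1 (valence 3) → 2 H
  atom 12: N, bond orders sum to 3 (valence 3) → 0 H
  atom 13: C with explicit H count 0
  atom 14: N, bond orders sum to 1 (valence 3) → 2 H
Totals → C:9, H:12, Cl:1, N:3, O:1.
In Hill order: C9H12ClN3O.

C9H12ClN3O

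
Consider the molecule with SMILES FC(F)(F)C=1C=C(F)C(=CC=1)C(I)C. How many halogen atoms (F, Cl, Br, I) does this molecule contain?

5

Halogen atoms appear at heavy-atom positions 1, 3, 4, 8, 13 (4×F, 1×I).
Halogen count: 5.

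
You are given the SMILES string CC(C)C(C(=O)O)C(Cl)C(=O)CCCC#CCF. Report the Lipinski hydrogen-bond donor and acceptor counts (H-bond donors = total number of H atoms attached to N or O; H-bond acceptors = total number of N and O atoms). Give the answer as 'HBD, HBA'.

1, 3

Donors: find every N or O and count the H atoms it carries.
  atom 6 (O): bond orders sum to 2 → 0 H
  atom 7 (O): bond orders sum to 1 → 1 H
  atom 11 (O): bond orders sum to 2 → 0 H
Lipinski HBD = 1.
Acceptors: N atoms = 0, O atoms = 3 → HBA = 3.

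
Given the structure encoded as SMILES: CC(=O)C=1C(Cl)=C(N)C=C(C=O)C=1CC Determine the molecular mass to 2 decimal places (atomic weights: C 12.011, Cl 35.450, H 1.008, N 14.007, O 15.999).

First, the molecular formula is C11H12ClNO2 (counting implicit H from valence).
  C: 11 × 12.011 = 132.121
  Cl: 1 × 35.450 = 35.450
  H: 12 × 1.008 = 12.096
  N: 1 × 14.007 = 14.007
  O: 2 × 15.999 = 31.998
Sum: 11×12.011 + 1×35.450 + 12×1.008 + 1×14.007 + 2×15.999 = 225.672 → 225.67 g/mol.

225.67 g/mol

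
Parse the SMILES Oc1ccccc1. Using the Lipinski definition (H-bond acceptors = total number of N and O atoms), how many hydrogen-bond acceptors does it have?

N atoms: 0; O atoms: 1.
Lipinski HBA = 0 + 1 = 1.

1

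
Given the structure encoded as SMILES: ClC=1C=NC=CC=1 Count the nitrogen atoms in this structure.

Scan the SMILES for N atoms (remember two-letter symbols like Cl and Br are single atoms).
Nitrogen count: 1.

1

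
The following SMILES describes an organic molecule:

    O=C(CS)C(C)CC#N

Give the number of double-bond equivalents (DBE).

Degree of unsaturation = (number of rings) + (number of π bonds).
Ring closures in the SMILES: 0.
π bonds: 1 double bond (each 1 DoU), 1 triple bond (each 2 DoU) → 3 DoU from unsaturation.
Total DoU = 0 + 3 = 3.

3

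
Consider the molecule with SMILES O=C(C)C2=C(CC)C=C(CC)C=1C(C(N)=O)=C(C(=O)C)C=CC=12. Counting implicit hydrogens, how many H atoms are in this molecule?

21

Walk through each heavy atom and fill implicit hydrogens from standard valence (C 4, N 3, O 2, S 2, halogen 1):
  atom 1: O, bond orders sum to 2 (valence 2) → 0 H
  atom 2: C, bond orders sum to 4 (valence 4) → 0 H
  atom 3: C, bond orders sum to 1 (valence 4) → 3 H
  atom 4: C, bond orders sum to 4 (valence 4) → 0 H
  atom 5: C, bond orders sum to 4 (valence 4) → 0 H
  atom 6: C, bond orders sum to 2 (valence 4) → 2 H
  atom 7: C, bond orders sum to 1 (valence 4) → 3 H
  atom 8: C, bond orders sum to 3 (valence 4) → 1 H
  atom 9: C, bond orders sum to 4 (valence 4) → 0 H
  atom 10: C, bond orders sum to 2 (valence 4) → 2 H
  atom 11: C, bond orders sum to 1 (valence 4) → 3 H
  atom 12: C, bond orders sum to 4 (valence 4) → 0 H
  atom 13: C, bond orders sum to 4 (valence 4) → 0 H
  atom 14: C, bond orders sum to 4 (valence 4) → 0 H
  atom 15: N, bond orders sum to 1 (valence 3) → 2 H
  atom 16: O, bond orders sum to 2 (valence 2) → 0 H
  atom 17: C, bond orders sum to 4 (valence 4) → 0 H
  atom 18: C, bond orders sum to 4 (valence 4) → 0 H
  atom 19: O, bond orders sum to 2 (valence 2) → 0 H
  atom 20: C, bond orders sum to 1 (valence 4) → 3 H
  atom 21: C, bond orders sum to 3 (valence 4) → 1 H
  atom 22: C, bond orders sum to 3 (valence 4) → 1 H
  atom 23: C, bond orders sum to 4 (valence 4) → 0 H
Total hydrogens: 21.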